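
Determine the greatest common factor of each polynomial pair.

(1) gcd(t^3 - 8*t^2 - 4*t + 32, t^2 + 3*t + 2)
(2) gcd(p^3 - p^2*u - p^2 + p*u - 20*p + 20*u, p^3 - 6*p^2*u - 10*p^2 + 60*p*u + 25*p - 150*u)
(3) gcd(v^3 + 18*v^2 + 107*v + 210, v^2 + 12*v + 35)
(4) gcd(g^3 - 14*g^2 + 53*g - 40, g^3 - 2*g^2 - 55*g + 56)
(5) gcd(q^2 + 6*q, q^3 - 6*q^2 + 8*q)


(1) = t + 2
(2) = gcd((p - 5)*(p + 4)*(p - u), (p - 5)^2*(p - 6*u)) = p - 5
(3) = v^2 + 12*v + 35
(4) = gcd((g - 8)*(g - 5)*(g - 1), (g - 8)*(g - 1)*(g + 7)) = g^2 - 9*g + 8
(5) = q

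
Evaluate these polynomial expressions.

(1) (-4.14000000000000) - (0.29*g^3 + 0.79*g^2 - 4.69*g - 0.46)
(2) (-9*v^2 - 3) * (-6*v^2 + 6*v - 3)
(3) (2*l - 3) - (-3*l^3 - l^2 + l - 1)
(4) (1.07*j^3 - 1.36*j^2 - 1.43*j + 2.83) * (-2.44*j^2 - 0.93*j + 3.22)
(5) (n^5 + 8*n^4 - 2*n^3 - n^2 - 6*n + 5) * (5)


(1) = -0.29*g^3 - 0.79*g^2 + 4.69*g - 3.68
(2) = 54*v^4 - 54*v^3 + 45*v^2 - 18*v + 9
(3) = 3*l^3 + l^2 + l - 2
(4) = -2.6108*j^5 + 2.3233*j^4 + 8.1994*j^3 - 9.9545*j^2 - 7.2365*j + 9.1126
(5) = 5*n^5 + 40*n^4 - 10*n^3 - 5*n^2 - 30*n + 25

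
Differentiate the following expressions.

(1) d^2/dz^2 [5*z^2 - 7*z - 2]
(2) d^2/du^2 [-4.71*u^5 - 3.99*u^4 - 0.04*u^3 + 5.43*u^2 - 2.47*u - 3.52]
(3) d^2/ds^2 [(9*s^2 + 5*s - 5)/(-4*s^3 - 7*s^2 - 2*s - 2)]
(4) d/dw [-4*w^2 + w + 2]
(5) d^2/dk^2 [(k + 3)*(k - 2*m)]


(1) = 10
(2) = -94.2*u^3 - 47.88*u^2 - 0.24*u + 10.86
(3) = 6*(-48*s^6 - 80*s^5 + 92*s^4 + 515*s^3 + 491*s^2 + 100*s - 22)/(64*s^9 + 336*s^8 + 684*s^7 + 775*s^6 + 678*s^5 + 474*s^4 + 224*s^3 + 108*s^2 + 24*s + 8)
(4) = 1 - 8*w
(5) = 2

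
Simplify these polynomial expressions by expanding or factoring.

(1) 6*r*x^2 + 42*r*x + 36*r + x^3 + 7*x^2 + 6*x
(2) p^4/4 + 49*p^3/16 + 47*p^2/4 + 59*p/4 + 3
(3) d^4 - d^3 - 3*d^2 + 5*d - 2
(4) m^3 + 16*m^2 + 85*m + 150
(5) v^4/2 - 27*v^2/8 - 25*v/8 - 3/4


(1) = (6*r + x)*(x + 1)*(x + 6)
(2) = (p/4 + 1/2)*(p + 1/4)*(p + 4)*(p + 6)
(3) = (d - 1)^3*(d + 2)
(4) = (m + 5)^2*(m + 6)
(5) = (v/2 + 1)*(v - 3)*(v + 1/2)^2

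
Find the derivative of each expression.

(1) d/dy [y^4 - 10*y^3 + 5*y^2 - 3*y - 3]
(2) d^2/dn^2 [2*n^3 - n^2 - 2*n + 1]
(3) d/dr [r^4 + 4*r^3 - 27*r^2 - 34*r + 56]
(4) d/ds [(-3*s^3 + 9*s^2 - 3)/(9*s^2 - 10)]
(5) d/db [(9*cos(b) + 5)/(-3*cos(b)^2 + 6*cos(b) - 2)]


(1) = 4*y^3 - 30*y^2 + 10*y - 3
(2) = 12*n - 2
(3) = 4*r^3 + 12*r^2 - 54*r - 34
(4) = 9*s*(-3*s^3 + 10*s - 14)/(81*s^4 - 180*s^2 + 100)
(5) = 3*(-9*cos(b)^2 - 10*cos(b) + 16)*sin(b)/(3*sin(b)^2 + 6*cos(b) - 5)^2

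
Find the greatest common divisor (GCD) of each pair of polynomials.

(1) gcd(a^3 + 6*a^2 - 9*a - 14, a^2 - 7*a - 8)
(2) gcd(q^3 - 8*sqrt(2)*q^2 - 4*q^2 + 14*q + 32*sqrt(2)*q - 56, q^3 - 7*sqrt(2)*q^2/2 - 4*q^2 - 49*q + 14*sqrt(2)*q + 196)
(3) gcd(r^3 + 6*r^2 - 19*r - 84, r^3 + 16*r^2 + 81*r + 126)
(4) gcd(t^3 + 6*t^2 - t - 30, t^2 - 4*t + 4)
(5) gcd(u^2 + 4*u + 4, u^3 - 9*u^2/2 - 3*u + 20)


(1) = gcd((a - 2)*(a + 1)*(a + 7), (a - 8)*(a + 1)) = a + 1
(2) = q^2 + q*(-7*sqrt(2) - 4) + 28*sqrt(2)
(3) = gcd((r - 4)*(r + 3)*(r + 7), (r + 3)*(r + 6)*(r + 7)) = r^2 + 10*r + 21
(4) = gcd((t - 2)*(t + 3)*(t + 5), (t - 2)^2) = t - 2
(5) = gcd((u + 2)^2, (u - 4)*(u - 5/2)*(u + 2)) = u + 2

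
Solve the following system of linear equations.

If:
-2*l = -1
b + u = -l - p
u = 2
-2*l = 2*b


Then:
b = -1/2
l = 1/2
p = -2
u = 2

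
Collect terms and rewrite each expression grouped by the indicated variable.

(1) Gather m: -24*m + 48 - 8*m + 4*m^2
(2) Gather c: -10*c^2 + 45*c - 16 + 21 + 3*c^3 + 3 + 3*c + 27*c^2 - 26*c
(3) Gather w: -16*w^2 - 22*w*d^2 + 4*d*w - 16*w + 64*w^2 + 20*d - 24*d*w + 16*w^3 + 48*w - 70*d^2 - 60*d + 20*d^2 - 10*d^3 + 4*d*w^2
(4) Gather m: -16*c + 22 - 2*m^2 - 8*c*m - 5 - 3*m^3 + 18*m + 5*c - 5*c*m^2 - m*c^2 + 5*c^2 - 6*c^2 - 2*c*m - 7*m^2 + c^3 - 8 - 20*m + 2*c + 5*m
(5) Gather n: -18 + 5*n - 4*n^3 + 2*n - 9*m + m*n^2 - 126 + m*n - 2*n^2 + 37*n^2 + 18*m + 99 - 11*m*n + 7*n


(1) = 4*m^2 - 32*m + 48
(2) = 3*c^3 + 17*c^2 + 22*c + 8
(3) = -10*d^3 - 50*d^2 - 40*d + 16*w^3 + w^2*(4*d + 48) + w*(-22*d^2 - 20*d + 32)
(4) = c^3 - c^2 - 9*c - 3*m^3 + m^2*(-5*c - 9) + m*(-c^2 - 10*c + 3) + 9
(5) = 9*m - 4*n^3 + n^2*(m + 35) + n*(14 - 10*m) - 45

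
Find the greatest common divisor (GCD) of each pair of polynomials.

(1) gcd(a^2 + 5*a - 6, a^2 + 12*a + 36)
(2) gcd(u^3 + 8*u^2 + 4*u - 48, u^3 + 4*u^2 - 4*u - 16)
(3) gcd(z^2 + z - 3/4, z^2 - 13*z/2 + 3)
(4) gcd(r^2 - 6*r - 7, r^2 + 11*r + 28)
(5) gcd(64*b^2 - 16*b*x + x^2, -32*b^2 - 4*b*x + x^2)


(1) = a + 6
(2) = u^2 + 2*u - 8
(3) = z - 1/2
(4) = gcd((r - 7)*(r + 1), (r + 4)*(r + 7)) = 1
(5) = gcd((-8*b + x)^2, (-8*b + x)*(4*b + x)) = -8*b + x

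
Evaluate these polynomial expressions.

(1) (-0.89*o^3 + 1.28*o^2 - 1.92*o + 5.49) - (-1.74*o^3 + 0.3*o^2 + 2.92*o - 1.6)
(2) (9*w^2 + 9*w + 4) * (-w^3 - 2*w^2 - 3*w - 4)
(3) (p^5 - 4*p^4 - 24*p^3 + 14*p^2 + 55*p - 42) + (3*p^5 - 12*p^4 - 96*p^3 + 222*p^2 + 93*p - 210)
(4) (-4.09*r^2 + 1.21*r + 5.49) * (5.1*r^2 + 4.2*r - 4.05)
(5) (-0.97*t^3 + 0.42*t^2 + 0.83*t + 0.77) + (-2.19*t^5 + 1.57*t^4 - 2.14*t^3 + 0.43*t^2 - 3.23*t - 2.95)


(1) = 0.85*o^3 + 0.98*o^2 - 4.84*o + 7.09
(2) = -9*w^5 - 27*w^4 - 49*w^3 - 71*w^2 - 48*w - 16
(3) = 4*p^5 - 16*p^4 - 120*p^3 + 236*p^2 + 148*p - 252
(4) = -20.859*r^4 - 11.007*r^3 + 49.6455*r^2 + 18.1575*r - 22.2345
(5) = -2.19*t^5 + 1.57*t^4 - 3.11*t^3 + 0.85*t^2 - 2.4*t - 2.18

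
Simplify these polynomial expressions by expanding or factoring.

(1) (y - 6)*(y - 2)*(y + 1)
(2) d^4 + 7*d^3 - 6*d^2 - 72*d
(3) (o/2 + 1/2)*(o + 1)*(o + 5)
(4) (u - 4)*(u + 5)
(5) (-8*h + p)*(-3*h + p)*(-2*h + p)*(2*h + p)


(1) = y^3 - 7*y^2 + 4*y + 12
(2) = d*(d - 3)*(d + 4)*(d + 6)
(3) = o^3/2 + 7*o^2/2 + 11*o/2 + 5/2
(4) = u^2 + u - 20
(5) = -96*h^4 + 44*h^3*p + 20*h^2*p^2 - 11*h*p^3 + p^4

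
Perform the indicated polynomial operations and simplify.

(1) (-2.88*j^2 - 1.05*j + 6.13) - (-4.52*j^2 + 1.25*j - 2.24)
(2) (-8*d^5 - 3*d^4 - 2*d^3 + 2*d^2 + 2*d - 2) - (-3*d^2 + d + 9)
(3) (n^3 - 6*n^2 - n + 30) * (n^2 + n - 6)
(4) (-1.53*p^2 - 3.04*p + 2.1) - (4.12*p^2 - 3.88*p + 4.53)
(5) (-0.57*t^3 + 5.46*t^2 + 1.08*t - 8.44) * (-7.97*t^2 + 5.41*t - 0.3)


(1) = 1.64*j^2 - 2.3*j + 8.37
(2) = -8*d^5 - 3*d^4 - 2*d^3 + 5*d^2 + d - 11
(3) = n^5 - 5*n^4 - 13*n^3 + 65*n^2 + 36*n - 180
(4) = -5.65*p^2 + 0.84*p - 2.43
(5) = 4.5429*t^5 - 46.5999*t^4 + 21.102*t^3 + 71.4716*t^2 - 45.9844*t + 2.532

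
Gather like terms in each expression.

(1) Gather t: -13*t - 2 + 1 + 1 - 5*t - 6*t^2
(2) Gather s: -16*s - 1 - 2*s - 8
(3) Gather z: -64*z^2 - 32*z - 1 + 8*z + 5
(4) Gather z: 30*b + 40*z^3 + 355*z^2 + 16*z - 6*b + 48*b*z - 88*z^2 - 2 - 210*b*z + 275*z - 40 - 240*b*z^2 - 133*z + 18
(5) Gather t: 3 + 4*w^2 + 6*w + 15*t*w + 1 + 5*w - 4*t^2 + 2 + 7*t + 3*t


(1) = -6*t^2 - 18*t
(2) = -18*s - 9
(3) = -64*z^2 - 24*z + 4
(4) = 24*b + 40*z^3 + z^2*(267 - 240*b) + z*(158 - 162*b) - 24
(5) = -4*t^2 + t*(15*w + 10) + 4*w^2 + 11*w + 6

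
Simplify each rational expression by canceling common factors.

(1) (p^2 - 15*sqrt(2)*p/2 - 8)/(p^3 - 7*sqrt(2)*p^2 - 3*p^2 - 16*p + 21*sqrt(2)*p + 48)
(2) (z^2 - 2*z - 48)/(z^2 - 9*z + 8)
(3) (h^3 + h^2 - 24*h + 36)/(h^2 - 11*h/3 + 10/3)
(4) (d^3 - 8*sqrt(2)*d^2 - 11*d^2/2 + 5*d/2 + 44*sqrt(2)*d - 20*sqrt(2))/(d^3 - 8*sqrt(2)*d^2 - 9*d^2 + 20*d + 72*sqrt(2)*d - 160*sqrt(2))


(1) = (2*p + sqrt(2))/(2*p^2 + p*(-6 + 2*sqrt(2)) - 6*sqrt(2))
(2) = (z + 6)/(z - 1)
(3) = (3*h^2 + 9*h - 54)/(3*h - 5)
(4) = (2*d - 1)/(2*d - 8)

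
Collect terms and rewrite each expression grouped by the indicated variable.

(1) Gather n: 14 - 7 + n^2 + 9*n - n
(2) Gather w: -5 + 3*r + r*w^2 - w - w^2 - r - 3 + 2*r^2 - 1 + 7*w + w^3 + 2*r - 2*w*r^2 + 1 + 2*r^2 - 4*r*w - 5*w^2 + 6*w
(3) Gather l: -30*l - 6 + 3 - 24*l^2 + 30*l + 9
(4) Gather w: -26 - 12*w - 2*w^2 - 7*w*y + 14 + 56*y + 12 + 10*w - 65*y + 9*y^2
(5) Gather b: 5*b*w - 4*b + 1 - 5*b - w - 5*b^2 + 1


(1) = n^2 + 8*n + 7
(2) = 4*r^2 + 4*r + w^3 + w^2*(r - 6) + w*(-2*r^2 - 4*r + 12) - 8
(3) = 6 - 24*l^2
(4) = -2*w^2 + w*(-7*y - 2) + 9*y^2 - 9*y
(5) = -5*b^2 + b*(5*w - 9) - w + 2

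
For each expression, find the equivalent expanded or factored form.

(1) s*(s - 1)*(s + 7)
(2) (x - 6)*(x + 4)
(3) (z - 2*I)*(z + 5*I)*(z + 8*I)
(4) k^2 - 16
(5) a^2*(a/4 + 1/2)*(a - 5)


(1) = s^3 + 6*s^2 - 7*s
(2) = x^2 - 2*x - 24
(3) = z^3 + 11*I*z^2 - 14*z + 80*I
(4) = (k - 4)*(k + 4)
(5) = a^4/4 - 3*a^3/4 - 5*a^2/2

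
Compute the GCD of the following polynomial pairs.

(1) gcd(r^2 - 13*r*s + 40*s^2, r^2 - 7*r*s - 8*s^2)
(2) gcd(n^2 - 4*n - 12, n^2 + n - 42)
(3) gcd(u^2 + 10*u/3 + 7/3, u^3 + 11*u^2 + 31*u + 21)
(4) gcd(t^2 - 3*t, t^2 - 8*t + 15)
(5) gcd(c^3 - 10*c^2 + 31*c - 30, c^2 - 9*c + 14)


(1) = gcd((r - 8*s)*(r - 5*s), (r - 8*s)*(r + s)) = r - 8*s
(2) = n - 6
(3) = gcd((u + 1)*(u + 7/3), (u + 1)*(u + 3)*(u + 7)) = u + 1
(4) = t - 3
(5) = gcd((c - 5)*(c - 3)*(c - 2), (c - 7)*(c - 2)) = c - 2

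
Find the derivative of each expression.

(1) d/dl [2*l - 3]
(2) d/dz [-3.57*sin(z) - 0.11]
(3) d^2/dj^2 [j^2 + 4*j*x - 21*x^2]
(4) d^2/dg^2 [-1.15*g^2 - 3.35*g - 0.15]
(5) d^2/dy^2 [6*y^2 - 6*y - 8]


(1) = 2
(2) = -3.57*cos(z)
(3) = 2
(4) = -2.30000000000000
(5) = 12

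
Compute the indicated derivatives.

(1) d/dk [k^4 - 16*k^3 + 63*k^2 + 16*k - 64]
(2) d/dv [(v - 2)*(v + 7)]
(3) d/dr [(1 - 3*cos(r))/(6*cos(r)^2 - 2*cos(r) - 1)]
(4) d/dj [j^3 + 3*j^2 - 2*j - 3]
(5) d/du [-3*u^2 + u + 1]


(1) = 4*k^3 - 48*k^2 + 126*k + 16
(2) = 2*v + 5
(3) = (-18*cos(r)^2 + 12*cos(r) - 5)*sin(r)/(6*sin(r)^2 + 2*cos(r) - 5)^2
(4) = 3*j^2 + 6*j - 2
(5) = 1 - 6*u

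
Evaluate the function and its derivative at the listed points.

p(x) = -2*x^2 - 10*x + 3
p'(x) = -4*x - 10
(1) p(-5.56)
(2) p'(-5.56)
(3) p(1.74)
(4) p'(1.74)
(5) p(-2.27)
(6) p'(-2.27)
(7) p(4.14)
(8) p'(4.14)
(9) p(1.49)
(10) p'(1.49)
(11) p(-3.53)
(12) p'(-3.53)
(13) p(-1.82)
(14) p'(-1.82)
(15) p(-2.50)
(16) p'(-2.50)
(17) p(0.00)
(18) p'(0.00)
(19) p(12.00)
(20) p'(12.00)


(1) = -3.23
(2) = 12.24
(3) = -20.46
(4) = -16.96
(5) = 15.39
(6) = -0.92
(7) = -72.68
(8) = -26.56
(9) = -16.34
(10) = -15.96
(11) = 13.38
(12) = 4.12
(13) = 14.58
(14) = -2.72
(15) = 15.50
(16) = 0.00
(17) = 3.00
(18) = -10.00
(19) = -405.00
(20) = -58.00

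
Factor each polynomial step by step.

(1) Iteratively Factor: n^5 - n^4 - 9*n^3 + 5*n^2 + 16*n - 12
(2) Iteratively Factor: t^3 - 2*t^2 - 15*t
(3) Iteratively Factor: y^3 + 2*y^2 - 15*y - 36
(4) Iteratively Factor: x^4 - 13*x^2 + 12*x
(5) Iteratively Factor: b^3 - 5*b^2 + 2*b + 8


(1) = (n - 3)*(n^4 + 2*n^3 - 3*n^2 - 4*n + 4) = (n - 3)*(n + 2)*(n^3 - 3*n + 2) = (n - 3)*(n - 1)*(n + 2)*(n^2 + n - 2) = (n - 3)*(n - 1)*(n + 2)^2*(n - 1)
(2) = (t)*(t^2 - 2*t - 15) = t*(t + 3)*(t - 5)
(3) = (y + 3)*(y^2 - y - 12) = (y + 3)^2*(y - 4)
(4) = (x - 3)*(x^3 + 3*x^2 - 4*x) = (x - 3)*(x + 4)*(x^2 - x) = (x - 3)*(x - 1)*(x + 4)*(x)
(5) = (b - 4)*(b^2 - b - 2) = (b - 4)*(b - 2)*(b + 1)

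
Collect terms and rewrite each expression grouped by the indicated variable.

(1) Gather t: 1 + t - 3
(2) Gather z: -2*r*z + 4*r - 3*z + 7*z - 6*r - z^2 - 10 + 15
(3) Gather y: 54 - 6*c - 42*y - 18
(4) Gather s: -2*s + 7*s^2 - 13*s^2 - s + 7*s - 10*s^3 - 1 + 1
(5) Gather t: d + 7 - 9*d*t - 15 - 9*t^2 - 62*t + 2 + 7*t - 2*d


(1) = t - 2
(2) = -2*r - z^2 + z*(4 - 2*r) + 5
(3) = -6*c - 42*y + 36
(4) = -10*s^3 - 6*s^2 + 4*s
(5) = -d - 9*t^2 + t*(-9*d - 55) - 6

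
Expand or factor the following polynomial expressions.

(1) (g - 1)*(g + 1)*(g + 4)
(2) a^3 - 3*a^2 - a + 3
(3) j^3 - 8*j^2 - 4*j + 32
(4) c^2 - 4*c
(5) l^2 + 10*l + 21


(1) = g^3 + 4*g^2 - g - 4
(2) = (a - 3)*(a - 1)*(a + 1)
(3) = (j - 8)*(j - 2)*(j + 2)
(4) = c*(c - 4)
(5) = (l + 3)*(l + 7)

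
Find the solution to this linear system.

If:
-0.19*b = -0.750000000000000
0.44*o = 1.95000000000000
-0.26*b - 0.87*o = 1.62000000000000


Then:
No Solution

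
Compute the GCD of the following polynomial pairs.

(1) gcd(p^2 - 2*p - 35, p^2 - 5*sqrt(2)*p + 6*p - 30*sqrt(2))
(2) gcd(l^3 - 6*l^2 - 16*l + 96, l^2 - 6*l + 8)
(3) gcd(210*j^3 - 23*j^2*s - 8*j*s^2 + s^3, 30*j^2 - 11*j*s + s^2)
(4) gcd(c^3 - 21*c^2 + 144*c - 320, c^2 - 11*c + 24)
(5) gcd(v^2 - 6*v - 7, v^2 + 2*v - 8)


(1) = 1
(2) = gcd((l - 6)*(l - 4)*(l + 4), (l - 4)*(l - 2)) = l - 4
(3) = gcd((-7*j + s)*(-6*j + s)*(5*j + s), (-6*j + s)*(-5*j + s)) = -6*j + s
(4) = gcd((c - 8)^2*(c - 5), (c - 8)*(c - 3)) = c - 8
(5) = 1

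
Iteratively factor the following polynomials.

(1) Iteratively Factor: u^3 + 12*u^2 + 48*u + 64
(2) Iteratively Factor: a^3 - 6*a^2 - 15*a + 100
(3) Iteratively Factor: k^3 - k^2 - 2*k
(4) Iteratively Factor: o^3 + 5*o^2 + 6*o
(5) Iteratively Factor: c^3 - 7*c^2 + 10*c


(1) = (u + 4)*(u^2 + 8*u + 16) = (u + 4)^2*(u + 4)
(2) = (a - 5)*(a^2 - a - 20) = (a - 5)*(a + 4)*(a - 5)
(3) = (k)*(k^2 - k - 2) = k*(k + 1)*(k - 2)
(4) = (o + 3)*(o^2 + 2*o) = (o + 2)*(o + 3)*(o)
(5) = (c - 2)*(c^2 - 5*c) = (c - 5)*(c - 2)*(c)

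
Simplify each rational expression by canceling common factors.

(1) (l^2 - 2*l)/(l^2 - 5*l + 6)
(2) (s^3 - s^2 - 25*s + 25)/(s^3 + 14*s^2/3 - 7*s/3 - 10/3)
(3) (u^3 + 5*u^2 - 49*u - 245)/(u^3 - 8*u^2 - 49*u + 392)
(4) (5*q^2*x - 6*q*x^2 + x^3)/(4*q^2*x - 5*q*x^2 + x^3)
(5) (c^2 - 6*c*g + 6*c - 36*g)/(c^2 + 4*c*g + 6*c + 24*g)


(1) = l/(l - 3)
(2) = (3*s - 15)/(3*s + 2)
(3) = (u + 5)/(u - 8)
(4) = (-5*q + x)/(-4*q + x)
(5) = (c - 6*g)/(c + 4*g)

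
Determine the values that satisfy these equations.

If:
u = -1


Then:
u = -1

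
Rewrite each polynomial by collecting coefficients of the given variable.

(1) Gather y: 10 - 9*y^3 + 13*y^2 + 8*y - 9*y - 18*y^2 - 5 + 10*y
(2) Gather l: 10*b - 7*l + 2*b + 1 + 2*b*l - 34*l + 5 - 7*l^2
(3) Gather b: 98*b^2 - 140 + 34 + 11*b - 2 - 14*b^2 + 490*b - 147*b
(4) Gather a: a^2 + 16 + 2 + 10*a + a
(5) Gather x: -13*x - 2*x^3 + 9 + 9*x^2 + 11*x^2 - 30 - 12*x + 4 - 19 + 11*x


(1) = -9*y^3 - 5*y^2 + 9*y + 5
(2) = 12*b - 7*l^2 + l*(2*b - 41) + 6
(3) = 84*b^2 + 354*b - 108
(4) = a^2 + 11*a + 18
(5) = -2*x^3 + 20*x^2 - 14*x - 36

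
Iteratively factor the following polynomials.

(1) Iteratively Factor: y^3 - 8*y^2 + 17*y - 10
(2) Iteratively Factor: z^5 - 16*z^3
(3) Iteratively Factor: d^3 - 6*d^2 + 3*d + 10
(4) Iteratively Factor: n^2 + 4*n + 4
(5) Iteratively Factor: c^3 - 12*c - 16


(1) = (y - 1)*(y^2 - 7*y + 10) = (y - 2)*(y - 1)*(y - 5)
(2) = (z)*(z^4 - 16*z^2) = z^2*(z^3 - 16*z) = z^3*(z^2 - 16) = z^3*(z - 4)*(z + 4)
(3) = (d - 2)*(d^2 - 4*d - 5) = (d - 2)*(d + 1)*(d - 5)
(4) = (n + 2)*(n + 2)
(5) = (c + 2)*(c^2 - 2*c - 8) = (c + 2)^2*(c - 4)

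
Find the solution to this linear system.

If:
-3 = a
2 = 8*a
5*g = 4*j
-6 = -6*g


Then:
No Solution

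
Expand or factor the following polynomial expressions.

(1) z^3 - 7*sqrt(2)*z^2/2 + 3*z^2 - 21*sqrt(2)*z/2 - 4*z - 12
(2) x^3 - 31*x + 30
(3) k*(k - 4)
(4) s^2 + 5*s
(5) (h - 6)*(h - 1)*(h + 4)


(1) = (z + 3)*(z - 4*sqrt(2))*(z + sqrt(2)/2)
(2) = (x - 5)*(x - 1)*(x + 6)
(3) = k^2 - 4*k
(4) = s*(s + 5)
(5) = h^3 - 3*h^2 - 22*h + 24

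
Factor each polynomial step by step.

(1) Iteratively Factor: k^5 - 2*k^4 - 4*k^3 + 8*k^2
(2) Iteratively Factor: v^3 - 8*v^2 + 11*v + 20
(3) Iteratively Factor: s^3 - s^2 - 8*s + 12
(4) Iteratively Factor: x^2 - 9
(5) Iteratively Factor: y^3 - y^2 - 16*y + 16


(1) = (k - 2)*(k^4 - 4*k^2) = k*(k - 2)*(k^3 - 4*k) = k^2*(k - 2)*(k^2 - 4) = k^2*(k - 2)^2*(k + 2)
(2) = (v - 5)*(v^2 - 3*v - 4) = (v - 5)*(v + 1)*(v - 4)
(3) = (s + 3)*(s^2 - 4*s + 4) = (s - 2)*(s + 3)*(s - 2)
(4) = (x + 3)*(x - 3)
(5) = (y - 1)*(y^2 - 16) = (y - 1)*(y + 4)*(y - 4)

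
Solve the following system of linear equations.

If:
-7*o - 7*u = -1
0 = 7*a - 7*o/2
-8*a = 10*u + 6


Then:
a = 13/21
o = 26/21
u = -23/21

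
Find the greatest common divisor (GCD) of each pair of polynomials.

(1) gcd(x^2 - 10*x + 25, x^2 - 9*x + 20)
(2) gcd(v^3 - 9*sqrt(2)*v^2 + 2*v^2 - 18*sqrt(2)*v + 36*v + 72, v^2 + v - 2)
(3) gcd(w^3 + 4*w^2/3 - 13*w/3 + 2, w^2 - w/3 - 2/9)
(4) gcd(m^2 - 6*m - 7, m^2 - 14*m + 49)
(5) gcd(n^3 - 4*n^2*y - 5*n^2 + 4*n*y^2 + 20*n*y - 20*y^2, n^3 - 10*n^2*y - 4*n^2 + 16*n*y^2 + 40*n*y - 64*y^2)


(1) = x - 5
(2) = v + 2
(3) = gcd((w - 1)*(w - 2/3)*(w + 3), (w - 2/3)*(w + 1/3)) = w - 2/3
(4) = m - 7
(5) = -n + 2*y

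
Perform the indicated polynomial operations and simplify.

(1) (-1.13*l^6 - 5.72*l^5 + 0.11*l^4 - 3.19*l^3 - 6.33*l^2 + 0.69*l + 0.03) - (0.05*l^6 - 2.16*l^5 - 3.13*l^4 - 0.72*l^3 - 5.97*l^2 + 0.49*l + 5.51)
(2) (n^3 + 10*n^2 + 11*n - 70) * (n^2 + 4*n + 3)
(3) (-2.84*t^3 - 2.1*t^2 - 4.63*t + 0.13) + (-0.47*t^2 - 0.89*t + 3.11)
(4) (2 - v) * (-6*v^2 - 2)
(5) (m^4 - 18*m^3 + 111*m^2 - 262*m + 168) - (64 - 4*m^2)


(1) = -1.18*l^6 - 3.56*l^5 + 3.24*l^4 - 2.47*l^3 - 0.36*l^2 + 0.2*l - 5.48
(2) = n^5 + 14*n^4 + 54*n^3 + 4*n^2 - 247*n - 210
(3) = -2.84*t^3 - 2.57*t^2 - 5.52*t + 3.24
(4) = 6*v^3 - 12*v^2 + 2*v - 4
(5) = m^4 - 18*m^3 + 115*m^2 - 262*m + 104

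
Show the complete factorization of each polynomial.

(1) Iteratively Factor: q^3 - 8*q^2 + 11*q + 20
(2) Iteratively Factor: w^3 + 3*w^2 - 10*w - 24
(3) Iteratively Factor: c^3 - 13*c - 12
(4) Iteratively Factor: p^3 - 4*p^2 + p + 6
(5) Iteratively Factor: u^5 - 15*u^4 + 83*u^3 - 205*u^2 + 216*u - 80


(1) = (q - 5)*(q^2 - 3*q - 4) = (q - 5)*(q - 4)*(q + 1)
(2) = (w - 3)*(w^2 + 6*w + 8) = (w - 3)*(w + 4)*(w + 2)
(3) = (c + 3)*(c^2 - 3*c - 4) = (c - 4)*(c + 3)*(c + 1)
(4) = (p - 2)*(p^2 - 2*p - 3) = (p - 2)*(p + 1)*(p - 3)
(5) = (u - 1)*(u^4 - 14*u^3 + 69*u^2 - 136*u + 80) = (u - 4)*(u - 1)*(u^3 - 10*u^2 + 29*u - 20) = (u - 4)^2*(u - 1)*(u^2 - 6*u + 5) = (u - 4)^2*(u - 1)^2*(u - 5)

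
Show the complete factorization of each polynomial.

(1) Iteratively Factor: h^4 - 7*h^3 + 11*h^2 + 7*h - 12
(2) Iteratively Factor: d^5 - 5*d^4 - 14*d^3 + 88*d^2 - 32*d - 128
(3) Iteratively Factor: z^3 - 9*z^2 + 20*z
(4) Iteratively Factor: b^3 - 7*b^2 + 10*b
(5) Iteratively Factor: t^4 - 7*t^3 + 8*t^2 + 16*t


(1) = (h + 1)*(h^3 - 8*h^2 + 19*h - 12) = (h - 4)*(h + 1)*(h^2 - 4*h + 3) = (h - 4)*(h - 3)*(h + 1)*(h - 1)
(2) = (d + 4)*(d^4 - 9*d^3 + 22*d^2 - 32) = (d - 4)*(d + 4)*(d^3 - 5*d^2 + 2*d + 8) = (d - 4)^2*(d + 4)*(d^2 - d - 2) = (d - 4)^2*(d + 1)*(d + 4)*(d - 2)
(3) = (z)*(z^2 - 9*z + 20) = z*(z - 4)*(z - 5)
(4) = (b - 5)*(b^2 - 2*b) = b*(b - 5)*(b - 2)
(5) = (t - 4)*(t^3 - 3*t^2 - 4*t) = (t - 4)^2*(t^2 + t) = t*(t - 4)^2*(t + 1)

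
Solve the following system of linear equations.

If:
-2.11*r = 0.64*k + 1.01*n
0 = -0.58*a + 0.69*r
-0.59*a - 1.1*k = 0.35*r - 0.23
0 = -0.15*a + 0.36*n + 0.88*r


Then:
a = 0.34
k = -0.06
n = -0.55
r = 0.28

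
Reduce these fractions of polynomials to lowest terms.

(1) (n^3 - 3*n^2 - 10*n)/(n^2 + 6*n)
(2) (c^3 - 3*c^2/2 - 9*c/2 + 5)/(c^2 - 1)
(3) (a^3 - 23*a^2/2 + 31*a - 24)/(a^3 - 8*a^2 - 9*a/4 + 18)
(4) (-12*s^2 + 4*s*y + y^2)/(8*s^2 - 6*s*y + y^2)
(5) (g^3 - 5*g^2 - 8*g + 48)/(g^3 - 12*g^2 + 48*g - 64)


(1) = (n^2 - 3*n - 10)/(n + 6)
(2) = (2*c^2 - c - 10)/(2*c + 2)
(3) = (2*a - 4)/(2*a + 3)
(4) = (6*s + y)/(-4*s + y)
(5) = (g + 3)/(g - 4)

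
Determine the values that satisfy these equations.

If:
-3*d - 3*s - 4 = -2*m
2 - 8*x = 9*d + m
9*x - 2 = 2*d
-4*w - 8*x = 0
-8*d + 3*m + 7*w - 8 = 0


Then:
d = -94/391
m = 1100/391
s = 18/23
w = -132/391
x = 66/391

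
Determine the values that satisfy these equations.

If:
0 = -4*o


Then:
o = 0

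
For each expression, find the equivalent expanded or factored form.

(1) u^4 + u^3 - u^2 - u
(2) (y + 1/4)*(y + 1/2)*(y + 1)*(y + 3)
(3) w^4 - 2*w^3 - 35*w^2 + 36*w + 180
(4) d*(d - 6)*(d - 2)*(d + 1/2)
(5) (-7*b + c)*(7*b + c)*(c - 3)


(1) = u*(u - 1)*(u + 1)^2
(2) = y^4 + 19*y^3/4 + 49*y^2/8 + 11*y/4 + 3/8
(3) = (w - 6)*(w - 3)*(w + 2)*(w + 5)
(4) = d^4 - 15*d^3/2 + 8*d^2 + 6*d
(5) = -49*b^2*c + 147*b^2 + c^3 - 3*c^2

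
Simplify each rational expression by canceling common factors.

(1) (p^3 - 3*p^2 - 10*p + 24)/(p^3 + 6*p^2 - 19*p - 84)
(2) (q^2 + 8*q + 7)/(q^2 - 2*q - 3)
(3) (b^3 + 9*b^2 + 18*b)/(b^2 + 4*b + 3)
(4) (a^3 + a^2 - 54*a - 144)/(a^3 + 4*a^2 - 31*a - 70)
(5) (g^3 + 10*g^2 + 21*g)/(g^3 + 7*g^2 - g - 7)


(1) = (p - 2)/(p + 7)
(2) = (q + 7)/(q - 3)
(3) = (b^2 + 6*b)/(b + 1)
(4) = (a^3 + a^2 - 54*a - 144)/(a^3 + 4*a^2 - 31*a - 70)
(5) = (g^2 + 3*g)/(g^2 - 1)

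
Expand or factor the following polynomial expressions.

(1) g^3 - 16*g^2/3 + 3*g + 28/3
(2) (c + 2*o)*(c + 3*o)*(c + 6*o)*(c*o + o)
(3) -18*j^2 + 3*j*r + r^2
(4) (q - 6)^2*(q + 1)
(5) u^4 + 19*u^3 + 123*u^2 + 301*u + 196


(1) = (g - 4)*(g - 7/3)*(g + 1)
(2) = c^4*o + 11*c^3*o^2 + c^3*o + 36*c^2*o^3 + 11*c^2*o^2 + 36*c*o^4 + 36*c*o^3 + 36*o^4
(3) = (-3*j + r)*(6*j + r)
(4) = q^3 - 11*q^2 + 24*q + 36
(5) = (u + 1)*(u + 4)*(u + 7)^2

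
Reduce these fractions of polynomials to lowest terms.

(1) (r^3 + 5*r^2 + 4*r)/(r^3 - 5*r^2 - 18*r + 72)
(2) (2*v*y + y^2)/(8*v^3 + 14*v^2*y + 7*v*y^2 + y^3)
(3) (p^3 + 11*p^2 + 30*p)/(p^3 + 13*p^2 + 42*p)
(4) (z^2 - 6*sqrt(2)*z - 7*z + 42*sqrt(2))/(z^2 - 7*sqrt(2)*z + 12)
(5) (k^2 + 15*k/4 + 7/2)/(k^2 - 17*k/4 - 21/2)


(1) = (r^2 + r)/(r^2 - 9*r + 18)
(2) = y/(4*v^2 + 5*v*y + y^2)
(3) = (p + 5)/(p + 7)
(4) = (z - 7)/(z - sqrt(2))
(5) = (k + 2)/(k - 6)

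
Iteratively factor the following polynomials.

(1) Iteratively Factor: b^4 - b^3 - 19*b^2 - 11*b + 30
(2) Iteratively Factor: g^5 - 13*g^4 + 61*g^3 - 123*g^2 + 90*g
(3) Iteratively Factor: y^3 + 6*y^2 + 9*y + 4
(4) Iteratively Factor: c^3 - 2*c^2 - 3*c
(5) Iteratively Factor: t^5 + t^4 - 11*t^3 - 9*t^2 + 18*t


(1) = (b + 2)*(b^3 - 3*b^2 - 13*b + 15) = (b - 5)*(b + 2)*(b^2 + 2*b - 3) = (b - 5)*(b - 1)*(b + 2)*(b + 3)
(2) = (g)*(g^4 - 13*g^3 + 61*g^2 - 123*g + 90) = g*(g - 3)*(g^3 - 10*g^2 + 31*g - 30) = g*(g - 3)^2*(g^2 - 7*g + 10) = g*(g - 5)*(g - 3)^2*(g - 2)
(3) = (y + 4)*(y^2 + 2*y + 1) = (y + 1)*(y + 4)*(y + 1)
(4) = (c + 1)*(c^2 - 3*c) = c*(c + 1)*(c - 3)
(5) = (t - 1)*(t^4 + 2*t^3 - 9*t^2 - 18*t) = (t - 1)*(t + 3)*(t^3 - t^2 - 6*t) = (t - 3)*(t - 1)*(t + 3)*(t^2 + 2*t) = (t - 3)*(t - 1)*(t + 2)*(t + 3)*(t)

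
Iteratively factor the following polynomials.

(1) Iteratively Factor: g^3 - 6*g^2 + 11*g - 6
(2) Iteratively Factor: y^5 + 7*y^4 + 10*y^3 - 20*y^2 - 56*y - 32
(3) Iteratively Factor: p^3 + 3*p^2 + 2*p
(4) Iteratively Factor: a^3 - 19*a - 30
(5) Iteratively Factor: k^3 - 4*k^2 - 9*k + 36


(1) = (g - 3)*(g^2 - 3*g + 2) = (g - 3)*(g - 1)*(g - 2)
(2) = (y + 1)*(y^4 + 6*y^3 + 4*y^2 - 24*y - 32) = (y + 1)*(y + 2)*(y^3 + 4*y^2 - 4*y - 16) = (y + 1)*(y + 2)*(y + 4)*(y^2 - 4) = (y - 2)*(y + 1)*(y + 2)*(y + 4)*(y + 2)
(3) = (p + 2)*(p^2 + p) = p*(p + 2)*(p + 1)
(4) = (a + 3)*(a^2 - 3*a - 10) = (a - 5)*(a + 3)*(a + 2)
(5) = (k - 4)*(k^2 - 9) = (k - 4)*(k + 3)*(k - 3)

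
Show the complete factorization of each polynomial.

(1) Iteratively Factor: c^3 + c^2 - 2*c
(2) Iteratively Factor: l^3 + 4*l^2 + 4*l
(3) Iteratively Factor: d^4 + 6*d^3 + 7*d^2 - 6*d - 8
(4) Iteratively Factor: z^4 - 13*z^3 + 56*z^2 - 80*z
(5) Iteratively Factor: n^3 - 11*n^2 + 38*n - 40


(1) = (c - 1)*(c^2 + 2*c) = c*(c - 1)*(c + 2)
(2) = (l + 2)*(l^2 + 2*l) = (l + 2)^2*(l)
(3) = (d - 1)*(d^3 + 7*d^2 + 14*d + 8) = (d - 1)*(d + 4)*(d^2 + 3*d + 2) = (d - 1)*(d + 1)*(d + 4)*(d + 2)
(4) = (z)*(z^3 - 13*z^2 + 56*z - 80) = z*(z - 4)*(z^2 - 9*z + 20) = z*(z - 5)*(z - 4)*(z - 4)
(5) = (n - 5)*(n^2 - 6*n + 8) = (n - 5)*(n - 2)*(n - 4)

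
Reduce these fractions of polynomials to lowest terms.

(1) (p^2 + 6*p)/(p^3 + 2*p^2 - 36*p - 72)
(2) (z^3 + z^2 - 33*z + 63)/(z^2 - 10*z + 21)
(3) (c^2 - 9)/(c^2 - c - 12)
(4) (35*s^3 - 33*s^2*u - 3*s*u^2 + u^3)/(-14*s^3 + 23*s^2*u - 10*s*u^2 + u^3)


(1) = p/(p^2 - 4*p - 12)
(2) = (z^2 + 4*z - 21)/(z - 7)
(3) = (c - 3)/(c - 4)
(4) = (-5*s - u)/(2*s - u)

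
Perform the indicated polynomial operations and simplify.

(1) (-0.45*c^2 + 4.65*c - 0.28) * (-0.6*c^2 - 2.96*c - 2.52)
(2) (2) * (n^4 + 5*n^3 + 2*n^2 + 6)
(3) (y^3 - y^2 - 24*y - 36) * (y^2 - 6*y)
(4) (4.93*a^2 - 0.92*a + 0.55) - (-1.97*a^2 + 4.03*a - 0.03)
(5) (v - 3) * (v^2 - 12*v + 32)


(1) = 0.27*c^4 - 1.458*c^3 - 12.462*c^2 - 10.8892*c + 0.7056
(2) = 2*n^4 + 10*n^3 + 4*n^2 + 12
(3) = y^5 - 7*y^4 - 18*y^3 + 108*y^2 + 216*y
(4) = 6.9*a^2 - 4.95*a + 0.58
(5) = v^3 - 15*v^2 + 68*v - 96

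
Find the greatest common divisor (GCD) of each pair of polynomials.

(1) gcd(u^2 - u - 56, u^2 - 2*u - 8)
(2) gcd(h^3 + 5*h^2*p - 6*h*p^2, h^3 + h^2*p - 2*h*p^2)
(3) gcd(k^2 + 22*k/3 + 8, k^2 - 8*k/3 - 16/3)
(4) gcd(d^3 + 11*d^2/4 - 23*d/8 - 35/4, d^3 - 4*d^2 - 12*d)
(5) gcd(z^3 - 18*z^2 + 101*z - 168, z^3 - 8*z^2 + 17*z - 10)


(1) = 1
(2) = gcd(h*(h - p)*(h + 6*p), h*(h - p)*(h + 2*p)) = -h^2 + h*p
(3) = k + 4/3
(4) = d + 2
(5) = gcd((z - 8)*(z - 7)*(z - 3), (z - 5)*(z - 2)*(z - 1)) = 1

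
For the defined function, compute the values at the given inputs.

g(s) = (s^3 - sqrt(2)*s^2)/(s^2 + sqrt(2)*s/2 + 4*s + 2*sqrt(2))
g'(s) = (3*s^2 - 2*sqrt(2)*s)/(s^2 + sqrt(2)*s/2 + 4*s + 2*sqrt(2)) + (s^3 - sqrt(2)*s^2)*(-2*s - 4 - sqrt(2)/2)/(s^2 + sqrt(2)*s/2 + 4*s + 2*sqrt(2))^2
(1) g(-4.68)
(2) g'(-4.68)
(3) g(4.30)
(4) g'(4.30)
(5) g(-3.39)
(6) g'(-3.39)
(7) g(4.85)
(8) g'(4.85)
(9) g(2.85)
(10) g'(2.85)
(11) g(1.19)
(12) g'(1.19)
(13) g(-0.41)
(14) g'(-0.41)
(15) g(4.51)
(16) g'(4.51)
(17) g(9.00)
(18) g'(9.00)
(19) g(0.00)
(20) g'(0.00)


(1) = -49.41
(2) = -55.87
(3) = 1.28
(4) = 0.63
(5) = 33.74
(6) = -69.66
(7) = 1.64
(8) = 0.67
(9) = 0.48
(10) = 0.46
(11) = -0.03
(12) = 0.11
(13) = -0.29
(14) = 2.61
(15) = 1.42
(16) = 0.65
(17) = 4.87
(18) = 0.85
(19) = 0.00
(20) = 0.00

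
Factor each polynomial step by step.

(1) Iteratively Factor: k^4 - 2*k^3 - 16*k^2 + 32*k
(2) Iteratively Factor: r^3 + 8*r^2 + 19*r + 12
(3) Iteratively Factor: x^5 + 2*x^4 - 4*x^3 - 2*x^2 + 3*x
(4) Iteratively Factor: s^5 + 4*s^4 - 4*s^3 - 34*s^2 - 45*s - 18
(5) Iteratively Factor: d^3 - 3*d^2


(1) = (k - 4)*(k^3 + 2*k^2 - 8*k) = k*(k - 4)*(k^2 + 2*k - 8) = k*(k - 4)*(k - 2)*(k + 4)
(2) = (r + 3)*(r^2 + 5*r + 4) = (r + 3)*(r + 4)*(r + 1)
(3) = (x - 1)*(x^4 + 3*x^3 - x^2 - 3*x) = (x - 1)*(x + 1)*(x^3 + 2*x^2 - 3*x) = (x - 1)^2*(x + 1)*(x^2 + 3*x) = x*(x - 1)^2*(x + 1)*(x + 3)
(4) = (s + 1)*(s^4 + 3*s^3 - 7*s^2 - 27*s - 18) = (s + 1)^2*(s^3 + 2*s^2 - 9*s - 18) = (s + 1)^2*(s + 3)*(s^2 - s - 6) = (s + 1)^2*(s + 2)*(s + 3)*(s - 3)
(5) = (d)*(d^2 - 3*d) = d^2*(d - 3)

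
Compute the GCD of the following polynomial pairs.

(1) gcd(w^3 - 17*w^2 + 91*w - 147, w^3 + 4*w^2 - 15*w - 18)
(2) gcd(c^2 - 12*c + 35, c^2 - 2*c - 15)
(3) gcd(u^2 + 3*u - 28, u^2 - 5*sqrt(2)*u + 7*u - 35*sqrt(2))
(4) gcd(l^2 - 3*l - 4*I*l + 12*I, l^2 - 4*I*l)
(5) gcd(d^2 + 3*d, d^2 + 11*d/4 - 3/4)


(1) = gcd((w - 7)^2*(w - 3), (w - 3)*(w + 1)*(w + 6)) = w - 3
(2) = c - 5
(3) = gcd((u - 4)*(u + 7), (u + 7)*(u - 5*sqrt(2))) = u + 7
(4) = l - 4*I
(5) = gcd(d*(d + 3), (d - 1/4)*(d + 3)) = d + 3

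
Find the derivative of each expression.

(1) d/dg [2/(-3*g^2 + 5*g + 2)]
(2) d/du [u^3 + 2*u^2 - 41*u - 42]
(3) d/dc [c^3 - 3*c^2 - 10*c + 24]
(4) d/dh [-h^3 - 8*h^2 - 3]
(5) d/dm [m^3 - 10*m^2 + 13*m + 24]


(1) = 2*(6*g - 5)/(-3*g^2 + 5*g + 2)^2
(2) = 3*u^2 + 4*u - 41
(3) = 3*c^2 - 6*c - 10
(4) = h*(-3*h - 16)
(5) = 3*m^2 - 20*m + 13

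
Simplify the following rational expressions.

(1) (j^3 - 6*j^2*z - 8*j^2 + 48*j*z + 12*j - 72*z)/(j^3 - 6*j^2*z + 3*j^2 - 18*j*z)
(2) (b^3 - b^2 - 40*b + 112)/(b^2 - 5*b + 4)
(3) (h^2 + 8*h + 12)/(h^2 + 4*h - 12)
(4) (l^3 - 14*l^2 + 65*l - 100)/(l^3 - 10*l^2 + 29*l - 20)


(1) = (j^2 - 8*j + 12)/(j^2 + 3*j)
(2) = (b^2 + 3*b - 28)/(b - 1)
(3) = (h + 2)/(h - 2)
(4) = (l - 5)/(l - 1)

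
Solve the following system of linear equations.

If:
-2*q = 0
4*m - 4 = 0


Then:
m = 1
q = 0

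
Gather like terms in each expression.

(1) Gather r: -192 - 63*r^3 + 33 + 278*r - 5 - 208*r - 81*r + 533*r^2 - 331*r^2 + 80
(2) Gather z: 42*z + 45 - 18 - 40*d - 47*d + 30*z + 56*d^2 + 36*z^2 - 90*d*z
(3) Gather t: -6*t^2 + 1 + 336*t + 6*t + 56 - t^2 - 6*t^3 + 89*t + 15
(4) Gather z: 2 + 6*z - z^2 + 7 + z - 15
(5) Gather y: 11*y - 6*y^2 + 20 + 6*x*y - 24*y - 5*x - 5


(1) = -63*r^3 + 202*r^2 - 11*r - 84
(2) = 56*d^2 - 87*d + 36*z^2 + z*(72 - 90*d) + 27
(3) = -6*t^3 - 7*t^2 + 431*t + 72
(4) = -z^2 + 7*z - 6
(5) = -5*x - 6*y^2 + y*(6*x - 13) + 15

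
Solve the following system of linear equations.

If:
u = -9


Then:
u = -9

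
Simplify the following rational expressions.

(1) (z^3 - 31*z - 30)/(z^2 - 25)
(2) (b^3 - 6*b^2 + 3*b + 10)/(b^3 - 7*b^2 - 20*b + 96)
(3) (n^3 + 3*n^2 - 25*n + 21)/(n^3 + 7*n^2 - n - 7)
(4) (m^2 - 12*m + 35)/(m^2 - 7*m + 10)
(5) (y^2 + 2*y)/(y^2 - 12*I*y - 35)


(1) = (z^2 - 5*z - 6)/(z - 5)
(2) = (b^3 - 6*b^2 + 3*b + 10)/(b^3 - 7*b^2 - 20*b + 96)
(3) = (n - 3)/(n + 1)
(4) = (m - 7)/(m - 2)
(5) = (y^2 + 2*y)/(y^2 - 12*I*y - 35)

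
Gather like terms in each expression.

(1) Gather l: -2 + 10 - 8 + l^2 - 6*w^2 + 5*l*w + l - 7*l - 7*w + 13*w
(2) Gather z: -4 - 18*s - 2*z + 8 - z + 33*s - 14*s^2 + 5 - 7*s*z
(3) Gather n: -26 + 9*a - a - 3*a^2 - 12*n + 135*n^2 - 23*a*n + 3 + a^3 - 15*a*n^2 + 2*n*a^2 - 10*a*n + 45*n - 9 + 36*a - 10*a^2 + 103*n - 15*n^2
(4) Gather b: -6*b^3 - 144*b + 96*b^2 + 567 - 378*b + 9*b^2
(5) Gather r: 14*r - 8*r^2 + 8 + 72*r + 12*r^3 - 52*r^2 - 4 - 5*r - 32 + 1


(1) = l^2 + l*(5*w - 6) - 6*w^2 + 6*w
(2) = -14*s^2 + 15*s + z*(-7*s - 3) + 9
(3) = a^3 - 13*a^2 + 44*a + n^2*(120 - 15*a) + n*(2*a^2 - 33*a + 136) - 32
(4) = -6*b^3 + 105*b^2 - 522*b + 567
(5) = 12*r^3 - 60*r^2 + 81*r - 27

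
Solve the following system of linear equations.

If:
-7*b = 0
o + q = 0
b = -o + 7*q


Then:
b = 0
o = 0
q = 0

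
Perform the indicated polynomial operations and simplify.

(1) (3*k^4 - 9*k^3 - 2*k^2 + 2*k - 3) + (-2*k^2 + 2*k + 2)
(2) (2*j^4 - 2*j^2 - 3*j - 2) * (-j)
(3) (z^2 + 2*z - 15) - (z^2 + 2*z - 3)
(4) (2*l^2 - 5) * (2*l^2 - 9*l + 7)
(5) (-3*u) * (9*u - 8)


(1) = 3*k^4 - 9*k^3 - 4*k^2 + 4*k - 1
(2) = -2*j^5 + 2*j^3 + 3*j^2 + 2*j
(3) = -12
(4) = 4*l^4 - 18*l^3 + 4*l^2 + 45*l - 35
(5) = -27*u^2 + 24*u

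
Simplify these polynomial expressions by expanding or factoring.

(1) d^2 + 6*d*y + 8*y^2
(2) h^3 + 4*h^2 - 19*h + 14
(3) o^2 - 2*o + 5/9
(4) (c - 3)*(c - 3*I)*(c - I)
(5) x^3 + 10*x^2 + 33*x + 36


(1) = (d + 2*y)*(d + 4*y)
(2) = (h - 2)*(h - 1)*(h + 7)
(3) = (o - 5/3)*(o - 1/3)
(4) = c^3 - 3*c^2 - 4*I*c^2 - 3*c + 12*I*c + 9
(5) = (x + 3)^2*(x + 4)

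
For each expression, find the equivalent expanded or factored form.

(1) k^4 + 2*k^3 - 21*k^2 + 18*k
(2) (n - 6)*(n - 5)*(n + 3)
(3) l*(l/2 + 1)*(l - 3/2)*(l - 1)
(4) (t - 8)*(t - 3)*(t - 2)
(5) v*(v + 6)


(1) = k*(k - 3)*(k - 1)*(k + 6)
(2) = n^3 - 8*n^2 - 3*n + 90
(3) = l^4/2 - l^3/4 - 7*l^2/4 + 3*l/2
(4) = t^3 - 13*t^2 + 46*t - 48
(5) = v^2 + 6*v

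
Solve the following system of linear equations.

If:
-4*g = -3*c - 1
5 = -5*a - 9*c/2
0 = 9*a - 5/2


Then:
a = 5/18
c = -115/81
g = -22/27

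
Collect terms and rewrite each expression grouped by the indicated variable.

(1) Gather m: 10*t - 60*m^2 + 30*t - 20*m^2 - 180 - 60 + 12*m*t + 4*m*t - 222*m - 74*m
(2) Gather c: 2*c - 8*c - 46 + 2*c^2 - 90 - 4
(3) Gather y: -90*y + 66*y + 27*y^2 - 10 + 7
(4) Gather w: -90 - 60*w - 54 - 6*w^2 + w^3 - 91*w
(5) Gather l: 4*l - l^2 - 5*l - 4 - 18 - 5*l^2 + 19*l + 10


(1) = -80*m^2 + m*(16*t - 296) + 40*t - 240
(2) = 2*c^2 - 6*c - 140
(3) = 27*y^2 - 24*y - 3
(4) = w^3 - 6*w^2 - 151*w - 144
(5) = -6*l^2 + 18*l - 12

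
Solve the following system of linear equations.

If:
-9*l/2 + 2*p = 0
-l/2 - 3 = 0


Then:
l = -6
p = -27/2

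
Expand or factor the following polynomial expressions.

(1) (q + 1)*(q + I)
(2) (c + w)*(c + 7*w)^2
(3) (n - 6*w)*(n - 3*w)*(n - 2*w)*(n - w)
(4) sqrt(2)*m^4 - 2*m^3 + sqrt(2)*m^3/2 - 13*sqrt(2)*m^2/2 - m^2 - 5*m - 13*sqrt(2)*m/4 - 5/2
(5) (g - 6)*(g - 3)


(1) = q^2 + q + I*q + I
(2) = c^3 + 15*c^2*w + 63*c*w^2 + 49*w^3
(3) = n^4 - 12*n^3*w + 47*n^2*w^2 - 72*n*w^3 + 36*w^4
(4) = (m + 1/2)*(m - 5*sqrt(2)/2)*(m + sqrt(2))*(sqrt(2)*m + 1)
(5) = g^2 - 9*g + 18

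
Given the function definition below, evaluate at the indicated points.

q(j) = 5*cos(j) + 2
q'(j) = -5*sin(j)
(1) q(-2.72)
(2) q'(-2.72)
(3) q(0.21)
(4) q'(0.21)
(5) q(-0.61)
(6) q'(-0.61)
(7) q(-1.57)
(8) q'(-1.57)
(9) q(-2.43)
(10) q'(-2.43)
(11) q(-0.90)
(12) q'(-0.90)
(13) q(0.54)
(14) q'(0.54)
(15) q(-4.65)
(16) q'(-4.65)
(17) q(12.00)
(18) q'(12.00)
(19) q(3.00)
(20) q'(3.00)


(1) = -2.56
(2) = 2.05
(3) = 6.89
(4) = -1.04
(5) = 6.10
(6) = 2.86
(7) = 2.00
(8) = 5.00
(9) = -1.79
(10) = 3.27
(11) = 5.11
(12) = 3.92
(13) = 6.29
(14) = -2.57
(15) = 1.69
(16) = -4.99
(17) = 6.22
(18) = 2.68
(19) = -2.95
(20) = -0.71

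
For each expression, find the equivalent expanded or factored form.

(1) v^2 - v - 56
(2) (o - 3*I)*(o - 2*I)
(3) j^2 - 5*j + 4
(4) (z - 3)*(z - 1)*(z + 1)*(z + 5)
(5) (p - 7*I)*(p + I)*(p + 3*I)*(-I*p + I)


(1) = (v - 8)*(v + 7)
(2) = o^2 - 5*I*o - 6
(3) = (j - 4)*(j - 1)
(4) = z^4 + 2*z^3 - 16*z^2 - 2*z + 15
(5) = -I*p^4 - 3*p^3 + I*p^3 + 3*p^2 - 25*I*p^2 + 21*p + 25*I*p - 21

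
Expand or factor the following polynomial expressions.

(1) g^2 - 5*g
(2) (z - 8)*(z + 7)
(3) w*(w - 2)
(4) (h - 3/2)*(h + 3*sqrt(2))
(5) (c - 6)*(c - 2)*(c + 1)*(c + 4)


(1) = g*(g - 5)
(2) = z^2 - z - 56
(3) = w^2 - 2*w
(4) = h^2 - 3*h/2 + 3*sqrt(2)*h - 9*sqrt(2)/2
(5) = c^4 - 3*c^3 - 24*c^2 + 28*c + 48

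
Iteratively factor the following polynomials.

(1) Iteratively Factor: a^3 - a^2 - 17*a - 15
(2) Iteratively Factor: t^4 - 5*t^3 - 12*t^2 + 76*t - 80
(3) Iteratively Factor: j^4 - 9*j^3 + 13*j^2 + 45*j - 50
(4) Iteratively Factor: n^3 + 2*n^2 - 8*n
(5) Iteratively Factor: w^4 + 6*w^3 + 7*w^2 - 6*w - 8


(1) = (a + 3)*(a^2 - 4*a - 5) = (a - 5)*(a + 3)*(a + 1)
(2) = (t - 5)*(t^3 - 12*t + 16) = (t - 5)*(t + 4)*(t^2 - 4*t + 4) = (t - 5)*(t - 2)*(t + 4)*(t - 2)
(3) = (j - 5)*(j^3 - 4*j^2 - 7*j + 10) = (j - 5)^2*(j^2 + j - 2) = (j - 5)^2*(j + 2)*(j - 1)
(4) = (n + 4)*(n^2 - 2*n) = n*(n + 4)*(n - 2)
(5) = (w + 1)*(w^3 + 5*w^2 + 2*w - 8) = (w - 1)*(w + 1)*(w^2 + 6*w + 8) = (w - 1)*(w + 1)*(w + 4)*(w + 2)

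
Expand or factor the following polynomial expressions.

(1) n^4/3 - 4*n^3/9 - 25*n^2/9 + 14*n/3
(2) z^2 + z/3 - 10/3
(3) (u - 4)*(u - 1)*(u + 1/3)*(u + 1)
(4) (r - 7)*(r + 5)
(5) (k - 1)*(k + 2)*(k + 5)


(1) = n*(n/3 + 1)*(n - 7/3)*(n - 2)
(2) = (z - 5/3)*(z + 2)
(3) = u^4 - 11*u^3/3 - 7*u^2/3 + 11*u/3 + 4/3
(4) = r^2 - 2*r - 35
(5) = k^3 + 6*k^2 + 3*k - 10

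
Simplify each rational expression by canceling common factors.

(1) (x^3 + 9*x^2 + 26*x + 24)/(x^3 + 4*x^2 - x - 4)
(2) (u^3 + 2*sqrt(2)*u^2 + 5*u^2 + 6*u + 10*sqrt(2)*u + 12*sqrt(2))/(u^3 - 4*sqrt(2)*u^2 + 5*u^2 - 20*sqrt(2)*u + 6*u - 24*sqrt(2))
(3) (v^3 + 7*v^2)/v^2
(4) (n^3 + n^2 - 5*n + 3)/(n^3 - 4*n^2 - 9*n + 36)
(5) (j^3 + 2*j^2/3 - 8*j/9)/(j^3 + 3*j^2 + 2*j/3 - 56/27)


(1) = (x^2 + 5*x + 6)/(x^2 - 1)
(2) = (u + 2*sqrt(2))/(u - 4*sqrt(2))
(3) = v + 7
(4) = (n^2 - 2*n + 1)/(n^2 - 7*n + 12)
(5) = 3*j/(3*j + 7)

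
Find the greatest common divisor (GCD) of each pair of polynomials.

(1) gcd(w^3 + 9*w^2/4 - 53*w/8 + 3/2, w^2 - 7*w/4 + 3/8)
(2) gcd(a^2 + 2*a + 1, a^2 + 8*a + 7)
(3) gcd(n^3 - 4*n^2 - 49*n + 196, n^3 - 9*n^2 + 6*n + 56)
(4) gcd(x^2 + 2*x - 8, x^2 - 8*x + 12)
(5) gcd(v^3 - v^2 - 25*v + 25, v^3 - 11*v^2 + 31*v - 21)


(1) = gcd((w - 3/2)*(w - 1/4)*(w + 4), (w - 3/2)*(w - 1/4)) = w^2 - 7*w/4 + 3/8
(2) = a + 1
(3) = gcd((n - 7)*(n - 4)*(n + 7), (n - 7)*(n - 4)*(n + 2)) = n^2 - 11*n + 28
(4) = gcd((x - 2)*(x + 4), (x - 6)*(x - 2)) = x - 2
(5) = gcd((v - 5)*(v - 1)*(v + 5), (v - 7)*(v - 3)*(v - 1)) = v - 1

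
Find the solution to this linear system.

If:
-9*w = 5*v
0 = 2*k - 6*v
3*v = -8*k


Then:
k = 0
v = 0
w = 0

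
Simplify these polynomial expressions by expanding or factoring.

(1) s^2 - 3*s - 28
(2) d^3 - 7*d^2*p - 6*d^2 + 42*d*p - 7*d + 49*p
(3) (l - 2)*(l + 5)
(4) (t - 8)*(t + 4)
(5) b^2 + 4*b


(1) = (s - 7)*(s + 4)
(2) = (d - 7)*(d + 1)*(d - 7*p)
(3) = l^2 + 3*l - 10
(4) = t^2 - 4*t - 32
(5) = b*(b + 4)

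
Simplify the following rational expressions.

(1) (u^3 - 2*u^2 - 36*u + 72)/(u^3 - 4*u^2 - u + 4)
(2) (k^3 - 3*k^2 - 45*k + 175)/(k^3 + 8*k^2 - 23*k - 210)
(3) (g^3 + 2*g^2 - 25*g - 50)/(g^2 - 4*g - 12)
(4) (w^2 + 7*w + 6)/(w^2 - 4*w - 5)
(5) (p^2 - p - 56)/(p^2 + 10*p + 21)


(1) = (u^3 - 2*u^2 - 36*u + 72)/(u^3 - 4*u^2 - u + 4)
(2) = (k - 5)/(k + 6)
(3) = (g^2 - 25)/(g - 6)
(4) = (w + 6)/(w - 5)
(5) = (p - 8)/(p + 3)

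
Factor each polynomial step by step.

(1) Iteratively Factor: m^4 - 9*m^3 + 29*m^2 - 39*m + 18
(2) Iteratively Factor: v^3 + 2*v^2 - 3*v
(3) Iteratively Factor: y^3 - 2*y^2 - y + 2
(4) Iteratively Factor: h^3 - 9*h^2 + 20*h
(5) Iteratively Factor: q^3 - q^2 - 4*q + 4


(1) = (m - 3)*(m^3 - 6*m^2 + 11*m - 6) = (m - 3)*(m - 2)*(m^2 - 4*m + 3) = (m - 3)*(m - 2)*(m - 1)*(m - 3)
(2) = (v - 1)*(v^2 + 3*v) = (v - 1)*(v + 3)*(v)
(3) = (y - 1)*(y^2 - y - 2) = (y - 1)*(y + 1)*(y - 2)
(4) = (h)*(h^2 - 9*h + 20) = h*(h - 4)*(h - 5)
(5) = (q + 2)*(q^2 - 3*q + 2) = (q - 2)*(q + 2)*(q - 1)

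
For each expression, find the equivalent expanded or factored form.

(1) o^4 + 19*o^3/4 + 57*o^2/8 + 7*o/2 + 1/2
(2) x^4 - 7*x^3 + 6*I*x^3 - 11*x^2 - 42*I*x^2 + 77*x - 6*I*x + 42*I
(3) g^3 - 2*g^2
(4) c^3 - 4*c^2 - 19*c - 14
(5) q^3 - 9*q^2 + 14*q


(1) = (o + 1/4)*(o + 1/2)*(o + 2)^2
(2) = (x - 7)*(x + I)*(x + 2*I)*(x + 3*I)
(3) = g^2*(g - 2)
(4) = (c - 7)*(c + 1)*(c + 2)
(5) = q*(q - 7)*(q - 2)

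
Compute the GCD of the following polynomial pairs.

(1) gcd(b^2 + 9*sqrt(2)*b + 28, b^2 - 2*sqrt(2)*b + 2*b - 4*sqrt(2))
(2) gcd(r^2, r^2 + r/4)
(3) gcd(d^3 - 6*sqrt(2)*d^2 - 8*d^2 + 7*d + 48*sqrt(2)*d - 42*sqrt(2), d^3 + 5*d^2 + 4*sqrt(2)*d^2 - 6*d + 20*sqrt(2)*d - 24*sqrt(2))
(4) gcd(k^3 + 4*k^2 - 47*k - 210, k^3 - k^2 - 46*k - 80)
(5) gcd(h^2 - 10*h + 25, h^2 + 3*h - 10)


(1) = gcd((b + 2*sqrt(2))*(b + 7*sqrt(2)), (b + 2)*(b - 2*sqrt(2))) = 1
(2) = gcd(r^2, r*(r + 1/4)) = r
(3) = d - 1
(4) = k + 5
(5) = gcd((h - 5)^2, (h - 2)*(h + 5)) = 1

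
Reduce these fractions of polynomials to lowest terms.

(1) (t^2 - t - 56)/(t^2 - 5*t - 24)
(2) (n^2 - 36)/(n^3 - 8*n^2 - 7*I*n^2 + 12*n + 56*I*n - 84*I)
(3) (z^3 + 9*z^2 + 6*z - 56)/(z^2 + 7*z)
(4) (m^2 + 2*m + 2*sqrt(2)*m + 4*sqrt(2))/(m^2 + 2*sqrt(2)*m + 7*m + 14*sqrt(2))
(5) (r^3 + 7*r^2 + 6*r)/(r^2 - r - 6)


(1) = (t + 7)/(t + 3)
(2) = (n + 6)/(n^2 + n*(-2 - 7*I) + 14*I)
(3) = (z^2 + 2*z - 8)/z
(4) = (m + 2)/(m + 7)
(5) = (r^3 + 7*r^2 + 6*r)/(r^2 - r - 6)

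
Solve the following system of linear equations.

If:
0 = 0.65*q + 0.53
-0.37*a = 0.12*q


Then:
a = 0.26
q = -0.82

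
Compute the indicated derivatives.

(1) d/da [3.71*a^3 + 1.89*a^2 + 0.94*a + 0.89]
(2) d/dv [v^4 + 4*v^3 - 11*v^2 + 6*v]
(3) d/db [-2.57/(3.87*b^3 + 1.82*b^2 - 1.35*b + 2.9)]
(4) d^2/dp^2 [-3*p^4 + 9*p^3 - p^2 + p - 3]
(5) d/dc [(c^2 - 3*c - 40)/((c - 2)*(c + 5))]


(1) = 11.13*a^2 + 3.78*a + 0.94
(2) = 4*v^3 + 12*v^2 - 22*v + 6
(3) = (29.8377*b^2 + 9.3548*b - 3.4695)/(3.87*b^3 + 1.82*b^2 - 1.35*b + 2.9)^2
(4) = -36*p^2 + 54*p - 2
(5) = 6/(c^2 - 4*c + 4)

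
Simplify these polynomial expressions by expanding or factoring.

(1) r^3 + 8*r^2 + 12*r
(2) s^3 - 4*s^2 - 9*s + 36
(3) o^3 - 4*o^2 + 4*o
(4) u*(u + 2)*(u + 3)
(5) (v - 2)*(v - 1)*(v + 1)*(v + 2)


(1) = r*(r + 2)*(r + 6)
(2) = (s - 4)*(s - 3)*(s + 3)
(3) = o*(o - 2)^2
(4) = u^3 + 5*u^2 + 6*u
(5) = v^4 - 5*v^2 + 4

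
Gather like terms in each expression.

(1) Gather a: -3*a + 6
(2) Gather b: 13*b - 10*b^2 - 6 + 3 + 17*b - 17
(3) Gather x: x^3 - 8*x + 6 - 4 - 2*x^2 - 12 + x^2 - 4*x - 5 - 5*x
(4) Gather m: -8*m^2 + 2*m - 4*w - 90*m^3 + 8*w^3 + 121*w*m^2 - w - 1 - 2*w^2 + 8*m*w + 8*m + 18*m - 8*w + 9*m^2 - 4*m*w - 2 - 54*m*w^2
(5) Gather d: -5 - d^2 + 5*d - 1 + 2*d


(1) = 6 - 3*a
(2) = -10*b^2 + 30*b - 20
(3) = x^3 - x^2 - 17*x - 15
(4) = -90*m^3 + m^2*(121*w + 1) + m*(-54*w^2 + 4*w + 28) + 8*w^3 - 2*w^2 - 13*w - 3
(5) = -d^2 + 7*d - 6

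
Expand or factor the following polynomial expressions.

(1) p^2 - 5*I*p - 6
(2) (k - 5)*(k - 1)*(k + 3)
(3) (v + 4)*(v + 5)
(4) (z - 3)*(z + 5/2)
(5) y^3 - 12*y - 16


(1) = (p - 3*I)*(p - 2*I)
(2) = k^3 - 3*k^2 - 13*k + 15
(3) = v^2 + 9*v + 20
(4) = z^2 - z/2 - 15/2
(5) = (y - 4)*(y + 2)^2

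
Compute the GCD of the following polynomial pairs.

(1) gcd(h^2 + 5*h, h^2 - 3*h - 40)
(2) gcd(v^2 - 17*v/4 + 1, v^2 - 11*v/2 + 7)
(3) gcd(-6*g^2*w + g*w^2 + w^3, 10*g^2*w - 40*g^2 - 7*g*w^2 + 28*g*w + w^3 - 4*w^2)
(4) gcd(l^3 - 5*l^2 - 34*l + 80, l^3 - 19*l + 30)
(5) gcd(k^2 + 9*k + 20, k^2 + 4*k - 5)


(1) = h + 5
(2) = gcd((v - 4)*(v - 1/4), (v - 7/2)*(v - 2)) = 1
(3) = gcd(w*(-2*g + w)*(3*g + w), (-5*g + w)*(-2*g + w)*(w - 4)) = -2*g + w
(4) = gcd((l - 8)*(l - 2)*(l + 5), (l - 3)*(l - 2)*(l + 5)) = l^2 + 3*l - 10
(5) = gcd((k + 4)*(k + 5), (k - 1)*(k + 5)) = k + 5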